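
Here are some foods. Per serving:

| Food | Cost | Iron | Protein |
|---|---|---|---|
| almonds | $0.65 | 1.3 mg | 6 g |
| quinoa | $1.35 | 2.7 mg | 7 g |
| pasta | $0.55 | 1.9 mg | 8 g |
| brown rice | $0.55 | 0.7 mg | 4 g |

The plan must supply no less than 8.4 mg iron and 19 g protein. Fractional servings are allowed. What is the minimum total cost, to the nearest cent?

$2.43

Check every corner: each single food scaled to meet both minima, and each pair solved so both constraints bind.
almonds only: max(8.4/1.3, 19/6) = 6.462 servings → $4.20.
quinoa only: max(8.4/2.7, 19/7) = 3.111 servings → $4.20.
pasta only: max(8.4/1.9, 19/8) = 4.421 servings → $2.43.
brown rice only: max(8.4/0.7, 19/4) = 12 servings → $6.60.
almonds + quinoa: the both-tight solution has a negative serving — not a feasible corner.
almonds + pasta: intersection lies outside the first quadrant.
almonds + brown rice with both targets exact would need a negative amount; discard.
quinoa + pasta: the both-tight solution has a negative serving — not a feasible corner.
quinoa + brown rice: intersection lies outside the first quadrant.
pasta + brown rice: the both-tight solution has a negative serving — not a feasible corner.
So the least-cost plan costs $2.43.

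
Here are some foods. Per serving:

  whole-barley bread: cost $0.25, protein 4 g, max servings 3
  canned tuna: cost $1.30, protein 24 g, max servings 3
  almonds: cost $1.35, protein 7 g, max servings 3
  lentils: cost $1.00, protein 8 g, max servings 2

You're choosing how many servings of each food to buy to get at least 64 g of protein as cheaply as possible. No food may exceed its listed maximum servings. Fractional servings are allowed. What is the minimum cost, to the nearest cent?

$3.47

Cost per g of protein: canned tuna $0.0542, whole-barley bread $0.0625, lentils $0.1250, almonds $0.1929.
Take 2.667 servings of canned tuna: +64.0 g protein for $3.47 (total $3.47, still need 0.0 g).
Greedy by cheapest-per-g is optimal for a single linear constraint, so the minimum cost is $3.47.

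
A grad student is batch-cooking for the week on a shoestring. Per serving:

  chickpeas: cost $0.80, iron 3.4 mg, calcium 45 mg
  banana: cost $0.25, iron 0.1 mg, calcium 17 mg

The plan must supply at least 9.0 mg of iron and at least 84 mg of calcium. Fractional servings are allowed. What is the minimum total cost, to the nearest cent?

Compare the cost at each extreme point of the feasible region.
chickpeas only: max(9.0/3.4, 84/45) = 2.647 servings → $2.12.
banana only: max(9.0/0.1, 84/17) = 90 servings → $22.50.
chickpeas + banana: the both-tight solution has a negative serving — not a feasible corner.
Cheapest feasible corner: $2.12.

$2.12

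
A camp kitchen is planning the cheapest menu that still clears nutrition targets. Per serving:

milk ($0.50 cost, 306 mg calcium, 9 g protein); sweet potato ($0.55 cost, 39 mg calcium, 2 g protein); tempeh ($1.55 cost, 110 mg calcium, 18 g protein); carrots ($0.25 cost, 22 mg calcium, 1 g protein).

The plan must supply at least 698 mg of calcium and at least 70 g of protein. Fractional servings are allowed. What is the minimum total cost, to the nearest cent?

The cheapest plan sits at a corner of the feasible region — with two constraints it uses at most two foods.
milk only: max(698/306, 70/9) = 7.778 servings → $3.89.
sweet potato only: max(698/39, 70/2) = 35 servings → $19.25.
tempeh only: max(698/110, 70/18) = 6.345 servings → $9.84.
carrots only: max(698/22, 70/1) = 70 servings → $17.50.
milk + sweet potato with both targets exact would need a negative amount; discard.
milk + tempeh with both tight: 1.077 servings and 3.351 servings → $5.73.
milk + carrots with both targets exact would need a negative amount; discard.
sweet potato + tempeh with both tight: 10.09 servings and 2.768 servings → $9.84.
sweet potato + carrots with both targets exact would need a negative amount; discard.
tempeh + carrots with both tight: 2.944 servings and 17.01 servings → $8.82.
So the least-cost plan costs $3.89.

$3.89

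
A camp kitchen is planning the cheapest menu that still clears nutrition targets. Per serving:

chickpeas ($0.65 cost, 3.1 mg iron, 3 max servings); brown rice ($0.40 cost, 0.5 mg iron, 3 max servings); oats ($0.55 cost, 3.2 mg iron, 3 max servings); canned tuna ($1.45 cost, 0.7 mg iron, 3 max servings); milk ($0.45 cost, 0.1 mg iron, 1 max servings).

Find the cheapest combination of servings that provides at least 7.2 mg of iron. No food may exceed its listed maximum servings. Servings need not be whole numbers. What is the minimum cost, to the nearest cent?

Cost per mg of iron: oats $0.1719, chickpeas $0.2097, brown rice $0.8000, canned tuna $2.0714, milk $4.5000.
Take 2.25 servings of oats: +7.2 mg iron for $1.24 (total $1.24, still need 0.0 mg).
Greedy by cheapest-per-mg is optimal for a single linear constraint, so the minimum cost is $1.24.

$1.24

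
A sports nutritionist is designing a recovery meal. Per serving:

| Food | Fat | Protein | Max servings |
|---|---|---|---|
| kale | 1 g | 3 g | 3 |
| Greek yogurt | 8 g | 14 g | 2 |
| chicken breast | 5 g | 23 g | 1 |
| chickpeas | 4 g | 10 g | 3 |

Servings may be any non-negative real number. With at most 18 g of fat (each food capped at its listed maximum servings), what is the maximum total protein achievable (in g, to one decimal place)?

Protein per g fat: chicken breast 4.6, kale 3, chickpeas 2.5, Greek yogurt 1.75.
Take 1 serving of chicken breast: uses 5 g fat, +23.0 g protein (running total 23.0 g).
Take 3 servings of kale: uses 3 g fat, +9.0 g protein (running total 32.0 g).
Take 2.5 servings of chickpeas: uses 10 g fat, +25.0 g protein (running total 57.0 g).
Greedy by best ratio exhausts the fat allowance optimally: 57.0 g.

57.0 g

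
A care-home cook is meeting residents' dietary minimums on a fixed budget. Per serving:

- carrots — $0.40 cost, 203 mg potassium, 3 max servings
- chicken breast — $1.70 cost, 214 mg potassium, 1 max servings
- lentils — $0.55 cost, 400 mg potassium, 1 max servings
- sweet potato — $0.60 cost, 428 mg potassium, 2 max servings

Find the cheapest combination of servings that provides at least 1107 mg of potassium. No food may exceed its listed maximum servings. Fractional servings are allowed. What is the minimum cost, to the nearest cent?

Cost per mg of potassium: lentils $0.0014, sweet potato $0.0014, carrots $0.0020, chicken breast $0.0079.
Take 1 serving of lentils: +400.0 mg potassium for $0.55 (total $0.55, still need 707.0 mg).
Take 1.652 servings of sweet potato: +707.0 mg potassium for $0.99 (total $1.54, still need 0.0 mg).
Filling from the cheapest source first is optimal under one linear minimum: $1.54.

$1.54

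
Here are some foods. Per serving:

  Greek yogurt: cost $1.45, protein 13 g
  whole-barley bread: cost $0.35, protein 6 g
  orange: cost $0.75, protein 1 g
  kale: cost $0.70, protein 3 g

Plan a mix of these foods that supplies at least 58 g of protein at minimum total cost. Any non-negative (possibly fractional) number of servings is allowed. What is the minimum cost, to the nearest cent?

Cost per g of protein: whole-barley bread $0.0583, Greek yogurt $0.1115, kale $0.2333, orange $0.7500.
With no serving limits, use only whole-barley bread: 58 g / 6 g = 9.667 servings × $0.35 = $3.38.

$3.38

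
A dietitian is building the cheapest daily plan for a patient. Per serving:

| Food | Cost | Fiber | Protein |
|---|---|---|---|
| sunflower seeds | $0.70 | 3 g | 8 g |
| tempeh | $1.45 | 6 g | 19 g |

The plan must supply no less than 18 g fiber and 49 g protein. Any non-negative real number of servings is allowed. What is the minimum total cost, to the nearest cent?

$4.22

At the optimum either one food covers both requirements or two foods hit both targets exactly; no other combination can be cheaper.
sunflower seeds only: max(18/3, 49/8) = 6.125 servings → $4.29.
tempeh only: max(18/6, 49/19) = 3 servings → $4.35.
sunflower seeds + tempeh with both tight: 5.333 servings and 0.3333 servings → $4.22.
The minimum over all feasible corners is $4.22.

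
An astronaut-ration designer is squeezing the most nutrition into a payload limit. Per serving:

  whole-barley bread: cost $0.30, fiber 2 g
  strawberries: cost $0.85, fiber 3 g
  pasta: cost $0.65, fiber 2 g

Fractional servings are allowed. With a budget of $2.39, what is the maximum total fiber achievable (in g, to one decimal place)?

15.9 g

Fiber per dollar: whole-barley bread 6.667, strawberries 3.529, pasta 3.077.
With no serving limits, spend the whole cost allowance on whole-barley bread: $2.39 / $0.30 × 2 g = 15.9 g.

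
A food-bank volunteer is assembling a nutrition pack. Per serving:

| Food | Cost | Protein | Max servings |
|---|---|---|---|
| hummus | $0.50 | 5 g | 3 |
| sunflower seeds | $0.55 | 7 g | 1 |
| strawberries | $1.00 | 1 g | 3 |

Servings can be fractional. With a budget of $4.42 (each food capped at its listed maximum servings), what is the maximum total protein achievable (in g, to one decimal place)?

Protein per dollar: sunflower seeds 12.73, hummus 10, strawberries 1.
Take 1 serving of sunflower seeds: spends $0.55, +7.0 g protein (running total 7.0 g).
Take 3 servings of hummus: spends $1.50, +15.0 g protein (running total 22.0 g).
Take 2.37 servings of strawberries: spends $2.37, +2.4 g protein (running total 24.4 g).
Greedy by best ratio exhausts the cost allowance optimally: 24.4 g.

24.4 g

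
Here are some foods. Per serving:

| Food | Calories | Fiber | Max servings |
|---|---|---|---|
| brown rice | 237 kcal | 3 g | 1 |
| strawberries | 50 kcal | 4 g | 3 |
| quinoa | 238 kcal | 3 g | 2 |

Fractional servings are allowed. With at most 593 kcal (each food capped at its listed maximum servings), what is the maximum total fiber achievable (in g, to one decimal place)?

17.6 g

Fiber per kcal: strawberries 0.08, brown rice 0.01266, quinoa 0.01261.
Take 3 servings of strawberries: uses 150 kcal, +12.0 g fiber (running total 12.0 g).
Take 1 serving of brown rice: uses 237 kcal, +3.0 g fiber (running total 15.0 g).
Take 0.8655 servings of quinoa: uses 206 kcal, +2.6 g fiber (running total 17.6 g).
Greedy by best ratio exhausts the calories allowance optimally: 17.6 g.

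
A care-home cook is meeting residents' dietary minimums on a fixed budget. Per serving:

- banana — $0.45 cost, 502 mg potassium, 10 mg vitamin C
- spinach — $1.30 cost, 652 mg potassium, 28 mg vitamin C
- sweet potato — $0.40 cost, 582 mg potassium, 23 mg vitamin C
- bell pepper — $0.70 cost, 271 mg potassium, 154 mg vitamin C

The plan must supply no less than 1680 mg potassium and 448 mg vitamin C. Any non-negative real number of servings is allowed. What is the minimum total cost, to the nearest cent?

Minimising a linear cost over {potassium ≥ 1680, vitamin C ≥ 448, servings ≥ 0} — the optimum is at a vertex, using one or two foods.
banana only: max(1680/502, 448/10) = 44.8 servings → $20.16.
spinach only: max(1680/652, 448/28) = 16 servings → $20.80.
sweet potato only: max(1680/582, 448/23) = 19.48 servings → $7.79.
bell pepper only: max(1680/271, 448/154) = 6.199 servings → $4.34.
banana + spinach with both targets exact would need a negative amount; discard.
banana + sweet potato with both targets exact would need a negative amount; discard.
banana + bell pepper with both tight: 1.841 servings and 2.79 servings → $2.78.
spinach + sweet potato: intersection lies outside the first quadrant.
spinach + bell pepper with both tight: 1.479 servings and 2.64 servings → $3.77.
sweet potato + bell pepper with both tight: 1.647 servings and 2.663 servings → $2.52.
So the least-cost plan costs $2.52.

$2.52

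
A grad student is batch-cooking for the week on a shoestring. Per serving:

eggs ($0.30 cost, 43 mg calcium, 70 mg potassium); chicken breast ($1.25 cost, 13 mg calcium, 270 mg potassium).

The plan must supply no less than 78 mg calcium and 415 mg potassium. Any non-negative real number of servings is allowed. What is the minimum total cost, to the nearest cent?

Check every corner: each single food scaled to meet both minima, and each pair solved so both constraints bind.
eggs only: max(78/43, 415/70) = 5.929 servings → $1.78.
chicken breast only: max(78/13, 415/270) = 6 servings → $7.50.
eggs + chicken breast with both tight: 1.464 servings and 1.157 servings → $1.89.
The minimum over all feasible corners is $1.78.

$1.78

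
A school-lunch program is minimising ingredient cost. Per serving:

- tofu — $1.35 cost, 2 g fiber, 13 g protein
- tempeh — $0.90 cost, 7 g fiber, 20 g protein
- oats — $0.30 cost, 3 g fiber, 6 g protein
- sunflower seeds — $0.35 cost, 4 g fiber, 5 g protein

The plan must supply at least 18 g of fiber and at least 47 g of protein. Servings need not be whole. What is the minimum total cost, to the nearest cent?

Two binding constraints pin down two serving amounts, so the optimal mix uses at most two foods. The candidates are each food alone (scaled to the tighter of fiber/protein) and each pair with both constraints tight.
tofu only: max(18/2, 47/13) = 9 servings → $12.15.
tempeh only: max(18/7, 47/20) = 2.571 servings → $2.31.
oats only: max(18/3, 47/6) = 7.833 servings → $2.35.
sunflower seeds only: max(18/4, 47/5) = 9.4 servings → $3.29.
tofu + tempeh: intersection lies outside the first quadrant.
tofu + oats with both tight: 1.222 servings and 5.185 servings → $3.21.
tofu + sunflower seeds with both tight: 2.333 servings and 3.333 servings → $4.32.
tempeh + oats with both tight: 1.833 servings and 1.722 servings → $2.17.
tempeh + sunflower seeds with both tight: 2.178 servings and 0.6889 servings → $2.20.
oats + sunflower seeds: intersection lies outside the first quadrant.
The minimum over all feasible corners is $2.17.

$2.17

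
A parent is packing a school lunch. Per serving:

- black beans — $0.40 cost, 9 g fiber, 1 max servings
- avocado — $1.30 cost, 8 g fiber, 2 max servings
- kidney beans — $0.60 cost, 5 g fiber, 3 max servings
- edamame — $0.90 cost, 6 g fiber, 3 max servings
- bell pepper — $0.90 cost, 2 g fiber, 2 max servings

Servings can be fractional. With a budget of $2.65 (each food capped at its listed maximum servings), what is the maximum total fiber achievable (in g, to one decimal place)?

Fiber per dollar: black beans 22.5, kidney beans 8.333, edamame 6.667, avocado 6.154, bell pepper 2.222.
Take 1 serving of black beans: spends $0.40, +9.0 g fiber (running total 9.0 g).
Take 3 servings of kidney beans: spends $1.80, +15.0 g fiber (running total 24.0 g).
Take 0.5 servings of edamame: spends $0.45, +3.0 g fiber (running total 27.0 g).
Greedy by best ratio exhausts the cost allowance optimally: 27.0 g.

27.0 g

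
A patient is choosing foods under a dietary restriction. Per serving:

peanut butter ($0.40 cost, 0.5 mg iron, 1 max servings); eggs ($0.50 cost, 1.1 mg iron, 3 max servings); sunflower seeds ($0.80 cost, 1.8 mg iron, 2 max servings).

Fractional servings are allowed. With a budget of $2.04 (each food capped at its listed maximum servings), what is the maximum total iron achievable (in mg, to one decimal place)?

Iron per dollar: sunflower seeds 2.25, eggs 2.2, peanut butter 1.25.
Take 2 servings of sunflower seeds: spends $1.60, +3.6 mg iron (running total 3.6 mg).
Take 0.88 servings of eggs: spends $0.44, +1.0 mg iron (running total 4.6 mg).
Greedy by best ratio exhausts the cost allowance optimally: 4.6 mg.

4.6 mg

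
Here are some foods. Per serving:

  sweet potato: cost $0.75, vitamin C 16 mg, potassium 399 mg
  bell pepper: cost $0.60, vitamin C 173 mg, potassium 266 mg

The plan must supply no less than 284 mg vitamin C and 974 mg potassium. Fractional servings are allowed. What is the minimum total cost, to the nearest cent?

$1.98

This is a tiny linear program; its minimum lies at a vertex of the feasible set. List the vertices and price them.
sweet potato only: max(284/16, 974/399) = 17.75 servings → $13.31.
bell pepper only: max(284/173, 974/266) = 3.662 servings → $2.20.
sweet potato + bell pepper with both tight: 1.435 servings and 1.509 servings → $1.98.
So the least-cost plan costs $1.98.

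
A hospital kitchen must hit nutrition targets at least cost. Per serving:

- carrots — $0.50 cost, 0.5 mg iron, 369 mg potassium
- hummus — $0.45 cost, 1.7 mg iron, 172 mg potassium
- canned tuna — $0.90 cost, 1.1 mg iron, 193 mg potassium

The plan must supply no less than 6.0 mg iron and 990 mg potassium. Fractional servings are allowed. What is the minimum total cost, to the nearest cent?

A basic optimal solution has at most two foods positive. Try each food alone and each pair with both targets met exactly.
carrots only: max(6.0/0.5, 990/369) = 12 servings → $6.00.
hummus only: max(6.0/1.7, 990/172) = 5.756 servings → $2.59.
canned tuna only: max(6.0/1.1, 990/193) = 5.455 servings → $4.91.
carrots + hummus with both tight: 1.203 servings and 3.176 servings → $2.03.
carrots + canned tuna: the both-tight solution has a negative serving — not a feasible corner.
hummus + canned tuna with both tight: 0.4968 servings and 4.687 servings → $4.44.
So the least-cost plan costs $2.03.

$2.03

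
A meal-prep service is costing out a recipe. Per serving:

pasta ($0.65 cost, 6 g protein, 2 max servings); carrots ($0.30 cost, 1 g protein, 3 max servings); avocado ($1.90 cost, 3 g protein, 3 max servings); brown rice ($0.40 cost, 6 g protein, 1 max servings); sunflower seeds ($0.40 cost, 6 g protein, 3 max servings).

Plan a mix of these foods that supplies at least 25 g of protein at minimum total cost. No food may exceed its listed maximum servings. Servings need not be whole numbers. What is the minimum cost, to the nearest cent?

Cost per g of protein: brown rice $0.0667, sunflower seeds $0.0667, pasta $0.1083, carrots $0.3000, avocado $0.6333.
Take 1 serving of brown rice: +6.0 g protein for $0.40 (total $0.40, still need 19.0 g).
Take 3 servings of sunflower seeds: +18.0 g protein for $1.20 (total $1.60, still need 1.0 g).
Take 0.1667 servings of pasta: +1.0 g protein for $0.11 (total $1.71, still need 0.0 g).
Filling from the cheapest source first is optimal under one linear minimum: $1.71.

$1.71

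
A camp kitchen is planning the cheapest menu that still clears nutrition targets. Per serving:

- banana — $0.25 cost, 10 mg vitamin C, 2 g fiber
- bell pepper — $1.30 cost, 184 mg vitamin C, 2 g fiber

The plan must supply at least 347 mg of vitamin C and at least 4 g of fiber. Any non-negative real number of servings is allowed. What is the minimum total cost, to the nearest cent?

$2.47

Minimising a linear cost over {vitamin C ≥ 347, fiber ≥ 4, servings ≥ 0} — the optimum is at a vertex, using one or two foods.
banana only: max(347/10, 4/2) = 34.7 servings → $8.68.
bell pepper only: max(347/184, 4/2) = 2 servings → $2.60.
banana + bell pepper with both tight: 0.1207 servings and 1.879 servings → $2.47.
Cheapest feasible corner: $2.47.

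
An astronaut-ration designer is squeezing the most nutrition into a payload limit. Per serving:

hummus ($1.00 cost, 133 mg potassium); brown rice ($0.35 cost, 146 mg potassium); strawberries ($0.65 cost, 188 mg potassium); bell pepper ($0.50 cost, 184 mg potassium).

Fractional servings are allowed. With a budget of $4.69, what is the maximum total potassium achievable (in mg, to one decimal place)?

1956.4 mg

Potassium per dollar: brown rice 417.1, bell pepper 368, strawberries 289.2, hummus 133.
With no serving limits, spend the whole cost allowance on brown rice: $4.69 / $0.35 × 146 mg = 1956.4 mg.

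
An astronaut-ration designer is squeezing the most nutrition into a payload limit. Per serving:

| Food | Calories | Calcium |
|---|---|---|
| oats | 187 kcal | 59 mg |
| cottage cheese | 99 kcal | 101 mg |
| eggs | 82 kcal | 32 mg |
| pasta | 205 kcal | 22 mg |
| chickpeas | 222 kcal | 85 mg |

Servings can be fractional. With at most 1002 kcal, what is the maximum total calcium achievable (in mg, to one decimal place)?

1022.2 mg

Calcium per kcal: cottage cheese 1.02, eggs 0.3902, chickpeas 0.3829, oats 0.3155, pasta 0.1073.
With no serving limits, spend the whole calories allowance on cottage cheese: 1002 kcal / 99 kcal × 101 mg = 1022.2 mg.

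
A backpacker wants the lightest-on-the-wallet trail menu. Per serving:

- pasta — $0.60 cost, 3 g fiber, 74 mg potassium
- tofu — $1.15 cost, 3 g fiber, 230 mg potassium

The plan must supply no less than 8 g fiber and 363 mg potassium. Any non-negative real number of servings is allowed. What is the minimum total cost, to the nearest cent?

An LP optimum is at a vertex; with two nutrient constraints at most two foods are used. Check each candidate.
pasta only: max(8/3, 363/74) = 4.905 servings → $2.94.
tofu only: max(8/3, 363/230) = 2.667 servings → $3.07.
pasta + tofu with both tight: 1.605 servings and 1.062 servings → $2.18.
So the least-cost plan costs $2.18.

$2.18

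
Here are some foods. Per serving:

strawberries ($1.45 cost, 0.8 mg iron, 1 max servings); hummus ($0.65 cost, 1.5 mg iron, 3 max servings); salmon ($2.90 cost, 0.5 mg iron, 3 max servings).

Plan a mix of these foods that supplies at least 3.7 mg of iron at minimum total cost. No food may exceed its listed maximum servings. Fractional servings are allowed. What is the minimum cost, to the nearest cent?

Cost per mg of iron: hummus $0.4333, strawberries $1.8125, salmon $5.8000.
Take 2.467 servings of hummus: +3.7 mg iron for $1.60 (total $1.60, still need 0.0 mg).
Filling from the cheapest source first is optimal under one linear minimum: $1.60.

$1.60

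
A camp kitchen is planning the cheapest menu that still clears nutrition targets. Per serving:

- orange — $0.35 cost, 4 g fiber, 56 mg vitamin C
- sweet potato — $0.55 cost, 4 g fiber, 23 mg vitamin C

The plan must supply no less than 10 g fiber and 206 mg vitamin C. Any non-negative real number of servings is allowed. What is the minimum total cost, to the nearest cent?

$1.29

The cheapest plan sits at a corner of the feasible region — with two constraints it uses at most two foods.
orange only: max(10/4, 206/56) = 3.679 servings → $1.29.
sweet potato only: max(10/4, 206/23) = 8.957 servings → $4.93.
orange + sweet potato with both targets exact would need a negative amount; discard.
The minimum over all feasible corners is $1.29.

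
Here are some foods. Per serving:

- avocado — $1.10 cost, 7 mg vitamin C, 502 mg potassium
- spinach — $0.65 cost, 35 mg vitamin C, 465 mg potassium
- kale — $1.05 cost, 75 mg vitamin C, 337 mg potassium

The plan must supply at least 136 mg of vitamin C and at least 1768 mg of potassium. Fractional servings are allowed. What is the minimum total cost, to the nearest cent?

avocado only: max(136/7, 1768/502) = 19.43 servings → $21.37.
spinach only: max(136/35, 1768/465) = 3.886 servings → $2.53.
kale only: max(136/75, 1768/337) = 5.246 servings → $5.51.
avocado + spinach: intersection lies outside the first quadrant.
avocado + kale with both tight: 2.459 servings and 1.584 servings → $4.37.
spinach + kale with both tight: 3.759 servings and 0.05893 servings → $2.51.
Cheapest feasible corner: $2.51.

$2.51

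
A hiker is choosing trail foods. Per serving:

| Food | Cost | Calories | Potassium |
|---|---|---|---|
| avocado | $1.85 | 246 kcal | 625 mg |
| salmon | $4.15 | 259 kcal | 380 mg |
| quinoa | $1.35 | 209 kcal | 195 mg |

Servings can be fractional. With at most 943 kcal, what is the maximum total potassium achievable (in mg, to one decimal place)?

2395.8 mg

Potassium per kcal: avocado 2.541, salmon 1.467, quinoa 0.933.
With no serving limits, spend the whole calories allowance on avocado: 943 kcal / 246 kcal × 625 mg = 2395.8 mg.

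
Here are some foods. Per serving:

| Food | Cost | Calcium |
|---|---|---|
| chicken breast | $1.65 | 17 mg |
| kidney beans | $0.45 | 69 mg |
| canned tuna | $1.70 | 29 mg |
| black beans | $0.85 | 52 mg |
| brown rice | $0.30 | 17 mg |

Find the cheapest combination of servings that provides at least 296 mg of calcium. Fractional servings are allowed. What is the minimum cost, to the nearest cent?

$1.93

Cost per mg of calcium: kidney beans $0.0065, black beans $0.0163, brown rice $0.0176, canned tuna $0.0586, chicken breast $0.0971.
With no serving limits, use only kidney beans: 296 mg / 69 mg = 4.29 servings × $0.45 = $1.93.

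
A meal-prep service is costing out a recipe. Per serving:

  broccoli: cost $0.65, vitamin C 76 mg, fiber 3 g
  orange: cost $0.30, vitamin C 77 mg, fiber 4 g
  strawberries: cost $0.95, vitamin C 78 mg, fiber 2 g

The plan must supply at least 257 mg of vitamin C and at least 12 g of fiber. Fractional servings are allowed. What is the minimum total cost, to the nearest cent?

$1.00

Two binding constraints pin down two serving amounts, so the optimal mix uses at most two foods. The candidates are each food alone (scaled to the tighter of vitamin C/fiber) and each pair with both constraints tight.
broccoli only: max(257/76, 12/3) = 4 servings → $2.60.
orange only: max(257/77, 12/4) = 3.338 servings → $1.00.
strawberries only: max(257/78, 12/2) = 6 servings → $5.70.
broccoli + orange with both tight: 1.425 servings and 1.932 servings → $1.51.
broccoli + strawberries: the both-tight solution has a negative serving — not a feasible corner.
orange + strawberries with both tight: 2.671 servings and 0.6582 servings → $1.43.
Cheapest feasible corner: $1.00.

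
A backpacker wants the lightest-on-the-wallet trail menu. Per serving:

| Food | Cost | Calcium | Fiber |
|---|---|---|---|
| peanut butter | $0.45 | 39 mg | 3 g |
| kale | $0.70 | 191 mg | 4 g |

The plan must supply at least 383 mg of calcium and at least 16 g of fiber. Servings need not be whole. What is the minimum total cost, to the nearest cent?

For a min-cost LP with two ≥-constraints, a basic feasible solution has at most two positive variables.
peanut butter only: max(383/39, 16/3) = 9.821 servings → $4.42.
kale only: max(383/191, 16/4) = 4 servings → $2.80.
peanut butter + kale with both tight: 3.655 servings and 1.259 servings → $2.53.
The minimum over all feasible corners is $2.53.

$2.53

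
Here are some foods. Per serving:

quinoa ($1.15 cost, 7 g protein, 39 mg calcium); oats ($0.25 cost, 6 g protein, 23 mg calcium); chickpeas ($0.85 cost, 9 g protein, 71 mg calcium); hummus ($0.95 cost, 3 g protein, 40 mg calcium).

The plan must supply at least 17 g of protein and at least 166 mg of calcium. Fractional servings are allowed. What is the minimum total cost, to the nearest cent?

$1.80

Two binding constraints pin down two serving amounts, so the optimal mix uses at most two foods. The candidates are each food alone (scaled to the tighter of protein/calcium) and each pair with both constraints tight.
quinoa only: max(17/7, 166/39) = 4.256 servings → $4.89.
oats only: max(17/6, 166/23) = 7.217 servings → $1.80.
chickpeas only: max(17/9, 166/71) = 2.338 servings → $1.99.
hummus only: max(17/3, 166/40) = 5.667 servings → $5.38.
quinoa + oats with both targets exact would need a negative amount; discard.
quinoa + chickpeas: intersection lies outside the first quadrant.
quinoa + hummus with both tight: 1.117 servings and 3.061 servings → $4.19.
oats + chickpeas: the both-tight solution has a negative serving — not a feasible corner.
oats + hummus with both tight: 1.064 servings and 3.538 servings → $3.63.
chickpeas + hummus with both tight: 1.238 servings and 1.952 servings → $2.91.
The minimum over all feasible corners is $1.80.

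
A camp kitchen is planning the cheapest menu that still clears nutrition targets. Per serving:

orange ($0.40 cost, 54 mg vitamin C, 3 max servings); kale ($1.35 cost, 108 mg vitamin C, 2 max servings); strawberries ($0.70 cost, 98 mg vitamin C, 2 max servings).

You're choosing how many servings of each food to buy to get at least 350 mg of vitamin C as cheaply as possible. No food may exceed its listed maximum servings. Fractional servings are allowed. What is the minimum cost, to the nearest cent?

$2.54

Cost per mg of vitamin C: strawberries $0.0071, orange $0.0074, kale $0.0125.
Take 2 servings of strawberries: +196.0 mg vitamin C for $1.40 (total $1.40, still need 154.0 mg).
Take 2.852 servings of orange: +154.0 mg vitamin C for $1.14 (total $2.54, still need 0.0 mg).
Greedy by cheapest-per-mg is optimal for a single linear constraint, so the minimum cost is $2.54.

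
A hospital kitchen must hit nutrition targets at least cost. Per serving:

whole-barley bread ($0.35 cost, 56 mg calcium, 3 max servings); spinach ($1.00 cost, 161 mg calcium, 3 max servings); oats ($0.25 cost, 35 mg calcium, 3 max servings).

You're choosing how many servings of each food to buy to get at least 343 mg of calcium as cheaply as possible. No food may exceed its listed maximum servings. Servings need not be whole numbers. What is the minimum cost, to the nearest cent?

Cost per mg of calcium: spinach $0.0062, whole-barley bread $0.0063, oats $0.0071.
Take 2.13 servings of spinach: +343.0 mg calcium for $2.13 (total $2.13, still need 0.0 mg).
Filling from the cheapest source first is optimal under one linear minimum: $2.13.

$2.13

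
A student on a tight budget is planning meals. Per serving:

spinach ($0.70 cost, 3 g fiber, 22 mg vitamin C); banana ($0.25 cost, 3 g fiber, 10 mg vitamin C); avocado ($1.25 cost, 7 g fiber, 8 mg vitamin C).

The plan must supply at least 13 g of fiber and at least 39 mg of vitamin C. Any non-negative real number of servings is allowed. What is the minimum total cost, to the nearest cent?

$1.08

Check every corner: each single food scaled to meet both minima, and each pair solved so both constraints bind.
spinach only: max(13/3, 39/22) = 4.333 servings → $3.03.
banana only: max(13/3, 39/10) = 4.333 servings → $1.08.
avocado only: max(13/7, 39/8) = 4.875 servings → $6.09.
spinach + banana with both targets exact would need a negative amount; discard.
spinach + avocado with both tight: 1.3 servings and 1.3 servings → $2.54.
banana + avocado with both tight: 3.674 servings and 0.2826 servings → $1.27.
Cheapest feasible corner: $1.08.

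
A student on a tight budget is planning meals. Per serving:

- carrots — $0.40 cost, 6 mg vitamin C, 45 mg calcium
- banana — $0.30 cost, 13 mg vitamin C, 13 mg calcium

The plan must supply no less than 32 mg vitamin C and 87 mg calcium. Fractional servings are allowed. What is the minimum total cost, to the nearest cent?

Check every corner: each single food scaled to meet both minima, and each pair solved so both constraints bind.
carrots only: max(32/6, 87/45) = 5.333 servings → $2.13.
banana only: max(32/13, 87/13) = 6.692 servings → $2.01.
carrots + banana with both tight: 1.41 servings and 1.811 servings → $1.11.
So the least-cost plan costs $1.11.

$1.11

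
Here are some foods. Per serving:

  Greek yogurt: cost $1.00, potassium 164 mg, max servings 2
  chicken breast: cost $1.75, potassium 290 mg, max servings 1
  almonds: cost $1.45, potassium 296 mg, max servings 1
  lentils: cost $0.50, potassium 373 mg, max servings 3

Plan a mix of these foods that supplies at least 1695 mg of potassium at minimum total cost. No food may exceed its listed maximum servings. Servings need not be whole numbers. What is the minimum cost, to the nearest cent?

$4.64

Cost per mg of potassium: lentils $0.0013, almonds $0.0049, chicken breast $0.0060, Greek yogurt $0.0061.
Take 3 servings of lentils: +1119.0 mg potassium for $1.50 (total $1.50, still need 576.0 mg).
Take 1 serving of almonds: +296.0 mg potassium for $1.45 (total $2.95, still need 280.0 mg).
Take 0.9655 servings of chicken breast: +280.0 mg potassium for $1.69 (total $4.64, still need 0.0 mg).
Greedy by cheapest-per-mg is optimal for a single linear constraint, so the minimum cost is $4.64.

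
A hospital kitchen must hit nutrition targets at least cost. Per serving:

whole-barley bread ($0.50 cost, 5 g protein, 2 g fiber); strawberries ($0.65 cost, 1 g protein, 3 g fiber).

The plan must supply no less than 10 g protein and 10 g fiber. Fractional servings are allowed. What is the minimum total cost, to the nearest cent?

$2.27

This is a tiny linear program; its minimum lies at a vertex of the feasible set. List the vertices and price them.
whole-barley bread only: max(10/5, 10/2) = 5 servings → $2.50.
strawberries only: max(10/1, 10/3) = 10 servings → $6.50.
whole-barley bread + strawberries with both tight: 1.538 servings and 2.308 servings → $2.27.
The minimum over all feasible corners is $2.27.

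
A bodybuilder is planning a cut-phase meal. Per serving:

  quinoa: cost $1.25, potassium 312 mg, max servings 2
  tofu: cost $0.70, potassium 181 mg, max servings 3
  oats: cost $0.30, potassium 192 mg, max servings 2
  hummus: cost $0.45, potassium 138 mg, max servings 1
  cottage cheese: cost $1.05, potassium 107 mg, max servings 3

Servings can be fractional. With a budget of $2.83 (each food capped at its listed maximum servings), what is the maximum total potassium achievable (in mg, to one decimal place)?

Potassium per dollar: oats 640, hummus 306.7, tofu 258.6, quinoa 249.6, cottage cheese 101.9.
Take 2 servings of oats: spends $0.60, +384.0 mg potassium (running total 384.0 mg).
Take 1 serving of hummus: spends $0.45, +138.0 mg potassium (running total 522.0 mg).
Take 2.543 servings of tofu: spends $1.78, +460.3 mg potassium (running total 982.3 mg).
Greedy by best ratio exhausts the cost allowance optimally: 982.3 mg.

982.3 mg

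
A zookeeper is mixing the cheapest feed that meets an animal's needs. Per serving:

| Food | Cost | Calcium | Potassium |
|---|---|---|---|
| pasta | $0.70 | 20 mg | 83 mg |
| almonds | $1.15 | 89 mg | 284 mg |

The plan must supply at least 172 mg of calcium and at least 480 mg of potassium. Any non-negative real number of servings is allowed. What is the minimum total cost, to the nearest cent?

$2.22

The cheapest plan sits at a corner of the feasible region — with two constraints it uses at most two foods.
pasta only: max(172/20, 480/83) = 8.6 servings → $6.02.
almonds only: max(172/89, 480/284) = 1.933 servings → $2.22.
pasta + almonds: intersection lies outside the first quadrant.
The minimum over all feasible corners is $2.22.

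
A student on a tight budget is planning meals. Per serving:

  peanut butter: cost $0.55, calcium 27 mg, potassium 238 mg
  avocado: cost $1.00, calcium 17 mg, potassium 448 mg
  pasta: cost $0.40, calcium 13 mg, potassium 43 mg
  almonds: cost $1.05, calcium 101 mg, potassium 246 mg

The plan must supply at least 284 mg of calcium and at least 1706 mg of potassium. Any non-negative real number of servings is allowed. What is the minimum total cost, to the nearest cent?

$4.54

With two linear requirements the optimum uses one or two foods; enumerate the corners.
peanut butter only: max(284/27, 1706/238) = 10.52 servings → $5.79.
avocado only: max(284/17, 1706/448) = 16.71 servings → $16.71.
pasta only: max(284/13, 1706/43) = 39.67 servings → $15.87.
almonds only: max(284/101, 1706/246) = 6.935 servings → $7.28.
peanut butter + avocado: intersection lies outside the first quadrant.
peanut butter + pasta with both tight: 5.156 servings and 11.14 servings → $7.29.
peanut butter + almonds with both tight: 5.889 servings and 1.238 servings → $4.54.
avocado + pasta with both tight: 1.957 servings and 19.29 servings → $9.67.
avocado + almonds with both tight: 2.495 servings and 2.392 servings → $5.01.
pasta + almonds: the both-tight solution has a negative serving — not a feasible corner.
Cheapest feasible corner: $4.54.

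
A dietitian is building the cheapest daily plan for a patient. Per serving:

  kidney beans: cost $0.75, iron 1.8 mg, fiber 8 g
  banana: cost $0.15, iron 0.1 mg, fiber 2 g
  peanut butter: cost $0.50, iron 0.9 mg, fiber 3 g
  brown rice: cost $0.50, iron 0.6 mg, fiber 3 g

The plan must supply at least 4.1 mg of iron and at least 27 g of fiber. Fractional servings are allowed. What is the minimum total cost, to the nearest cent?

$2.32

A basic optimal solution has at most two foods positive. Try each food alone and each pair with both targets met exactly.
kidney beans only: max(4.1/1.8, 27/8) = 3.375 servings → $2.53.
banana only: max(4.1/0.1, 27/2) = 41 servings → $6.15.
peanut butter only: max(4.1/0.9, 27/3) = 9 servings → $4.50.
brown rice only: max(4.1/0.6, 27/3) = 9 servings → $4.50.
kidney beans + banana with both tight: 1.964 servings and 5.643 servings → $2.32.
kidney beans + peanut butter: intersection lies outside the first quadrant.
kidney beans + brown rice: the both-tight solution has a negative serving — not a feasible corner.
banana + peanut butter with both tight: 8 servings and 3.667 servings → $3.03.
banana + brown rice with both tight: 4.333 servings and 6.111 servings → $3.71.
peanut butter + brown rice with both targets exact would need a negative amount; discard.
The minimum over all feasible corners is $2.32.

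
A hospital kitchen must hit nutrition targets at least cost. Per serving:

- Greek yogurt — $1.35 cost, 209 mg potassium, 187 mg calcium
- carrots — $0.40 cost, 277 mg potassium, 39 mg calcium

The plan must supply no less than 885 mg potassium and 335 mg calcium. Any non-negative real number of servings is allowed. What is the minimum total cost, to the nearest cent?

$2.68

Check every corner: each single food scaled to meet both minima, and each pair solved so both constraints bind.
Greek yogurt only: max(885/209, 335/187) = 4.234 servings → $5.72.
carrots only: max(885/277, 335/39) = 8.59 servings → $3.44.
Greek yogurt + carrots with both tight: 1.335 servings and 2.188 servings → $2.68.
Cheapest feasible corner: $2.68.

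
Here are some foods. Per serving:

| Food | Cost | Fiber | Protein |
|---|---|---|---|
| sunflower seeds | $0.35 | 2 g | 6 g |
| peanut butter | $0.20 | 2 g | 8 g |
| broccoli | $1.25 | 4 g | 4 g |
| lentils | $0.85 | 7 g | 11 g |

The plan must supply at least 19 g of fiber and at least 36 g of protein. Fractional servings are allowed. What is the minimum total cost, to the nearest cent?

An LP optimum is at a vertex; with two nutrient constraints at most two foods are used. Check each candidate.
sunflower seeds only: max(19/2, 36/6) = 9.5 servings → $3.33.
peanut butter only: max(19/2, 36/8) = 9.5 servings → $1.90.
broccoli only: max(19/4, 36/4) = 9 servings → $11.25.
lentils only: max(19/7, 36/11) = 3.273 servings → $2.78.
sunflower seeds + peanut butter: the both-tight solution has a negative serving — not a feasible corner.
sunflower seeds + broccoli with both tight: 4.25 servings and 2.625 servings → $4.77.
sunflower seeds + lentils with both tight: 2.15 servings and 2.1 servings → $2.54.
peanut butter + broccoli with both tight: 2.833 servings and 3.333 servings → $4.73.
peanut butter + lentils with both tight: 1.265 servings and 2.353 servings → $2.25.
broccoli + lentils with both targets exact would need a negative amount; discard.
Cheapest feasible corner: $1.90.

$1.90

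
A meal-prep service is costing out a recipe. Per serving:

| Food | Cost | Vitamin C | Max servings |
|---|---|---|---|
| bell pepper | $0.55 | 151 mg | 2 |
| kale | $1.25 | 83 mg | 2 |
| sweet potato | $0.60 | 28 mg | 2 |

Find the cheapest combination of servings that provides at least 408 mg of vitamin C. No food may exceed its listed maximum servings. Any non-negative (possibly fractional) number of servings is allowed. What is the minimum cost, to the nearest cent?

Cost per mg of vitamin C: bell pepper $0.0036, kale $0.0151, sweet potato $0.0214.
Take 2 servings of bell pepper: +302.0 mg vitamin C for $1.10 (total $1.10, still need 106.0 mg).
Take 1.277 servings of kale: +106.0 mg vitamin C for $1.60 (total $2.70, still need 0.0 mg).
Filling from the cheapest source first is optimal under one linear minimum: $2.70.

$2.70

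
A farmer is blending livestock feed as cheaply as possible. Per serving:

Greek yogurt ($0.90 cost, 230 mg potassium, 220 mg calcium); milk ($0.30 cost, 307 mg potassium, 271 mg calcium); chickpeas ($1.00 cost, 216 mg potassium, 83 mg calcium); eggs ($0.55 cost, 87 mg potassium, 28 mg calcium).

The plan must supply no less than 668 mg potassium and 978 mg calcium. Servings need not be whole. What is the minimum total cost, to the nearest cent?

$1.08

A basic optimal solution has at most two foods positive. Try each food alone and each pair with both targets met exactly.
Greek yogurt only: max(668/230, 978/220) = 4.445 servings → $4.00.
milk only: max(668/307, 978/271) = 3.609 servings → $1.08.
chickpeas only: max(668/216, 978/83) = 11.78 servings → $11.78.
eggs only: max(668/87, 978/28) = 34.93 servings → $19.21.
Greek yogurt + milk: the both-tight solution has a negative serving — not a feasible corner.
Greek yogurt + chickpeas with both targets exact would need a negative amount; discard.
Greek yogurt + eggs: the both-tight solution has a negative serving — not a feasible corner.
milk + chickpeas with both targets exact would need a negative amount; discard.
milk + eggs with both targets exact would need a negative amount; discard.
chickpeas + eggs: intersection lies outside the first quadrant.
So the least-cost plan costs $1.08.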